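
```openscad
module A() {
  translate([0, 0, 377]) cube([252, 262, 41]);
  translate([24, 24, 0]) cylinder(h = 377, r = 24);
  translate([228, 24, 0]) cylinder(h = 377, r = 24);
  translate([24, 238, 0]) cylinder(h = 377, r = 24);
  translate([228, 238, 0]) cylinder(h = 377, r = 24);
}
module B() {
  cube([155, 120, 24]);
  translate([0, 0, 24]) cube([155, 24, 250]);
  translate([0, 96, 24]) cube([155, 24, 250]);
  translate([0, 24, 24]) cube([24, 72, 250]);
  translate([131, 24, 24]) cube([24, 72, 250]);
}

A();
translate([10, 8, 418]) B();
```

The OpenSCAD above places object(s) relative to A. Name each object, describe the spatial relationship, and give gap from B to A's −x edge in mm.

A is a stool. B is an open box. The open box is on top of the stool. The gap from the open box to the stool's −x edge is 10 mm.

The open box's min-x is at 10; the stool's min-x is 0; gap = 10 mm.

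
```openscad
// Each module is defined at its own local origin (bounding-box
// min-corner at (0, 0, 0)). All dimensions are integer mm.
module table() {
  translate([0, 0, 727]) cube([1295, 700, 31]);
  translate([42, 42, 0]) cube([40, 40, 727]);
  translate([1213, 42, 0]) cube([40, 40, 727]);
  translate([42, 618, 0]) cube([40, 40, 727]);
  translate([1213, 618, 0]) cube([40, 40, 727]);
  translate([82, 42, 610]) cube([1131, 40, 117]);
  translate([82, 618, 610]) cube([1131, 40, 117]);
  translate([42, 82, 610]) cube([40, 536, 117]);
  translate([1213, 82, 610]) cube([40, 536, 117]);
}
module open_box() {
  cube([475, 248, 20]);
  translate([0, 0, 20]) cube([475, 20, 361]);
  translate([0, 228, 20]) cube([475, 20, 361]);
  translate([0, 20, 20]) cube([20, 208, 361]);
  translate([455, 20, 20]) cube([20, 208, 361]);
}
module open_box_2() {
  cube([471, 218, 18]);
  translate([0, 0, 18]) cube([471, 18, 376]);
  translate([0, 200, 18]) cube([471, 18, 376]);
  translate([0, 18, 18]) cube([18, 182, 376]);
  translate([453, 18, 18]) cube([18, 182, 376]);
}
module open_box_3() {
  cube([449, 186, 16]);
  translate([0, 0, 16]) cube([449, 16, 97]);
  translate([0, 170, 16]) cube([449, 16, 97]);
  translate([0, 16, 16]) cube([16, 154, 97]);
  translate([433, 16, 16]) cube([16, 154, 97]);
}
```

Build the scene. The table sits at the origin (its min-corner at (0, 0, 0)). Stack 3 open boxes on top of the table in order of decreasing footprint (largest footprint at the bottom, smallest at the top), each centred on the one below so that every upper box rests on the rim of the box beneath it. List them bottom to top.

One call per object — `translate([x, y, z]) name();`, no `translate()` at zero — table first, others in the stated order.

table();
translate([410, 226, 758]) open_box();
translate([412, 241, 1139]) open_box_2();
translate([423, 257, 1533]) open_box_3();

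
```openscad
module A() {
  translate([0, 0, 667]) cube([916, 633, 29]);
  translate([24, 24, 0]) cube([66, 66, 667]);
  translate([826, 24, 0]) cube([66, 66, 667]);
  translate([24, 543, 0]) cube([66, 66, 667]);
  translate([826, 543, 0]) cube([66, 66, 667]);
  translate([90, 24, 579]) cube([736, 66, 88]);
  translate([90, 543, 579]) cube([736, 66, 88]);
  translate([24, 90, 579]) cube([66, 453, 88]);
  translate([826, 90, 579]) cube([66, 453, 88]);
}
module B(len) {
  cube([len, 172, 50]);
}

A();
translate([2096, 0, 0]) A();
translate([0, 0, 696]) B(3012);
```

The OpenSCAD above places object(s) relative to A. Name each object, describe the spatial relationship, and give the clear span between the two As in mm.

Second table starts at x = 2096; first ends at x = 916; clear span = 2096 − 916 = 1180 mm.

A is a table. B is a beam. A beam spans the tops of two tables. The clear span between the two tables is 1180 mm.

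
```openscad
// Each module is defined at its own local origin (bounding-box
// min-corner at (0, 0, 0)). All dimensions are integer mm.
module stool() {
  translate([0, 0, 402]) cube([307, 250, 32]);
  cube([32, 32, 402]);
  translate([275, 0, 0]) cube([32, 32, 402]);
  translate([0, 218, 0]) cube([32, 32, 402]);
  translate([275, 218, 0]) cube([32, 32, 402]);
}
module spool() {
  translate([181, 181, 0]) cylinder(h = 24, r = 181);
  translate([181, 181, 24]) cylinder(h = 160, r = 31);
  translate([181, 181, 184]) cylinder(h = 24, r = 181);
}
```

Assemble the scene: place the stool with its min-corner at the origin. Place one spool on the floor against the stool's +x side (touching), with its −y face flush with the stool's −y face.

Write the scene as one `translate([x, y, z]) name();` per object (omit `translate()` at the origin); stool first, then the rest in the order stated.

stool();
translate([307, 0, 0]) spool();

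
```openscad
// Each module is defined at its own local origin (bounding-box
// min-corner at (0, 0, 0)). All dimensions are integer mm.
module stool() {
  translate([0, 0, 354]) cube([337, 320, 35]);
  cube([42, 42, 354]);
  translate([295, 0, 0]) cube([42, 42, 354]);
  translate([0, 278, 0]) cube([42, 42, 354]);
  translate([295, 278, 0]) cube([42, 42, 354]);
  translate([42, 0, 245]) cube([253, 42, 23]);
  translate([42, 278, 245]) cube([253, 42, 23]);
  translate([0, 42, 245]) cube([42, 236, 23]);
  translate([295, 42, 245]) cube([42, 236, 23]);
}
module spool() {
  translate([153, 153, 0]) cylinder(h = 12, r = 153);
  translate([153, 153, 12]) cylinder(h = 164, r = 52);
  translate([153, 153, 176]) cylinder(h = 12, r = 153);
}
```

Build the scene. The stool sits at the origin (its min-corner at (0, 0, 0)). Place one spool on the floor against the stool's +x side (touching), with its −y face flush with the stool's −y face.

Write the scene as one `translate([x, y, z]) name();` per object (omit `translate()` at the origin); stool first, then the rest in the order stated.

stool();
translate([337, 0, 0]) spool();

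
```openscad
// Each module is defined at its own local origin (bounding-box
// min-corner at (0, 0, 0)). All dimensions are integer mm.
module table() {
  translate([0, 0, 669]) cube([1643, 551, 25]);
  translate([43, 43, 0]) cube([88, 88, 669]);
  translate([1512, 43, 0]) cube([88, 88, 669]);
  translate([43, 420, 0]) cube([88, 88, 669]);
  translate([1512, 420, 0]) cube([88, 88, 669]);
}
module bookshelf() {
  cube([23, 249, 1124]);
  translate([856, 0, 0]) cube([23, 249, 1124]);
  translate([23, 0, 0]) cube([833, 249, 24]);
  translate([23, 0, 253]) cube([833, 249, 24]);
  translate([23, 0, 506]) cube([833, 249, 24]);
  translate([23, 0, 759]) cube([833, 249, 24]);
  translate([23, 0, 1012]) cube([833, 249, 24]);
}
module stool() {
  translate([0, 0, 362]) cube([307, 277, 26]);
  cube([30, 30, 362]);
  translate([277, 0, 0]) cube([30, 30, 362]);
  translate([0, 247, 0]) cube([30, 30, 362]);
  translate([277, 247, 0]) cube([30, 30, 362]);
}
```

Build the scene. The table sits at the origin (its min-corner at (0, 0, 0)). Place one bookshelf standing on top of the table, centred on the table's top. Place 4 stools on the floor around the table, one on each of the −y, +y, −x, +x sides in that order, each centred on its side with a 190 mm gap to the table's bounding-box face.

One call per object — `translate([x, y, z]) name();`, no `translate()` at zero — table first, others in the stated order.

table();
translate([382, 151, 694]) bookshelf();
translate([668, -467, 0]) stool();
translate([668, 741, 0]) stool();
translate([-497, 137, 0]) stool();
translate([1833, 137, 0]) stool();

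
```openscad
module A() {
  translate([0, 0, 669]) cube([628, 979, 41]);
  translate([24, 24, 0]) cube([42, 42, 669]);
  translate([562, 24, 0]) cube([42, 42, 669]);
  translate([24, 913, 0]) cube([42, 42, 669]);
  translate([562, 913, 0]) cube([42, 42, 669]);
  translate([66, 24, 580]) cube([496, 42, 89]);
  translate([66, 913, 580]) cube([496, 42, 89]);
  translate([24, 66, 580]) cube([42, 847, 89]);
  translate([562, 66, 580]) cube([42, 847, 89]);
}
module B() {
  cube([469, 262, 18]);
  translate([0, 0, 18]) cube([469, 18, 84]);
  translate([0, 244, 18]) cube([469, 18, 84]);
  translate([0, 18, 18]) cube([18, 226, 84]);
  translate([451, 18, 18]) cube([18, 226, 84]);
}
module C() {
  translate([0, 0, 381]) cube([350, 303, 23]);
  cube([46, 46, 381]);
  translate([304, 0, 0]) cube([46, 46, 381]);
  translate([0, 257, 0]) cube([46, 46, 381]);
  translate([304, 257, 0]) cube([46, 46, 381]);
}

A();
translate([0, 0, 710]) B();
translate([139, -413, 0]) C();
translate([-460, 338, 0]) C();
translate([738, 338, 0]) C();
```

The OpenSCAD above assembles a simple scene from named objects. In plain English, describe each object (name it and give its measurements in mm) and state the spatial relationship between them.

A is a table: top 628 mm (x) × 979 mm (y), 41 mm thick, upper face at z = 710 mm, on four 42×42 mm square legs, each inset 24 mm from the nearest pair of top edges, running from z = 0 to the bottom of the top. Four apron rails, 42 mm thick and 89 mm tall, run between adjacent legs with their top edges flush with the underside of the top and their outer faces flush with the legs' outer faces.

B is an open storage box with external size 469×262×102 mm and wall thickness 18 mm (the base is also 18 mm thick). The base covers the whole footprint; the four walls stand on the base, with the y-facing walls full-width and the x-facing walls fitting between their inner faces.

C is a simple wooden stool: a rectangular seat 350 mm (x) by 303 mm (y), 23 mm thick, top face at z = 404 mm, on four square legs, each 46×46 mm in cross-section. The legs rest on z = 0, each flush with a corner of the seat.

The open box is on top of the table. Three stools sit around the table at the −y, −x, +x sides.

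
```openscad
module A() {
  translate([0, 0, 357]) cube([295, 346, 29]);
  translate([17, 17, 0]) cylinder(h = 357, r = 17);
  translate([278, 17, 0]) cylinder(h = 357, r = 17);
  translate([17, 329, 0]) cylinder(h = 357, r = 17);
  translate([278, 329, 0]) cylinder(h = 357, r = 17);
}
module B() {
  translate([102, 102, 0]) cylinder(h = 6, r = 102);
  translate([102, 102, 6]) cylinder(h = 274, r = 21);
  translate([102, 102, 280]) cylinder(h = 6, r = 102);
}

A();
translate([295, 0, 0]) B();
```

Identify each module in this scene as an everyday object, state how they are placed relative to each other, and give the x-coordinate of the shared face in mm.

A is a stool. B is a spool. The spool is against the stool's +x side, with their −y faces flush. The x-coordinate of the shared face is 295 mm.

The stool's +x face and the spool's −x face are both at x = 295 mm.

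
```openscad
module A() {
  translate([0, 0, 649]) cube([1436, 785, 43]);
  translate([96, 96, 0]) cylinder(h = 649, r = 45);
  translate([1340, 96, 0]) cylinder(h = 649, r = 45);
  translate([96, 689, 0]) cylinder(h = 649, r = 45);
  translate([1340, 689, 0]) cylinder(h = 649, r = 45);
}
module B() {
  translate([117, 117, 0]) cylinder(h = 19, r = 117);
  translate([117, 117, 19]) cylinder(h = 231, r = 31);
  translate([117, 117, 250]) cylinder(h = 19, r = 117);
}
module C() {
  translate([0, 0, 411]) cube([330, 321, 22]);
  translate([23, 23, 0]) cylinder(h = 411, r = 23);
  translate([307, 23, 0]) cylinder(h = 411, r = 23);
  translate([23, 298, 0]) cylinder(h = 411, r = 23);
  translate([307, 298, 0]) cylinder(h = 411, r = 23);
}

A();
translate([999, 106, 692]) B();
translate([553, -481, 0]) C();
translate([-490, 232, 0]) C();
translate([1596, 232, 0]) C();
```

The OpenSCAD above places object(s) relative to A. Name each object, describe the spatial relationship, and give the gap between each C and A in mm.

A is a table. B is a spool. C is a stool. The spool is on top of the table. Three stools sit around the table at the −y, −x, +x sides. The gap between each stool and the table is 160 mm.

Each stool's nearest face is 160 mm from the table's bounding box.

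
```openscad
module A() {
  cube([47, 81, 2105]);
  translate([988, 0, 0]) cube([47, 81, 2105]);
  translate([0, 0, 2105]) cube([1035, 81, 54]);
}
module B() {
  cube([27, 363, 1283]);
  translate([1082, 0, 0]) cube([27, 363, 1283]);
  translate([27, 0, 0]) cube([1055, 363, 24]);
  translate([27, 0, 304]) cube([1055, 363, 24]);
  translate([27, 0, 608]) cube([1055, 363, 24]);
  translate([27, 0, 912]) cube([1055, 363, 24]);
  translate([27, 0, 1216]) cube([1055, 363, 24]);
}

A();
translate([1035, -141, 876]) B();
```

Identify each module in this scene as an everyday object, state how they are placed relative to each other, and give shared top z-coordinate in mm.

A is a door frame. B is a bookshelf. The bookshelf is beside the door frame with their tops flush at z = 2159. The shared top z-coordinate is 2159 mm.

Both tops at z = 2159 mm.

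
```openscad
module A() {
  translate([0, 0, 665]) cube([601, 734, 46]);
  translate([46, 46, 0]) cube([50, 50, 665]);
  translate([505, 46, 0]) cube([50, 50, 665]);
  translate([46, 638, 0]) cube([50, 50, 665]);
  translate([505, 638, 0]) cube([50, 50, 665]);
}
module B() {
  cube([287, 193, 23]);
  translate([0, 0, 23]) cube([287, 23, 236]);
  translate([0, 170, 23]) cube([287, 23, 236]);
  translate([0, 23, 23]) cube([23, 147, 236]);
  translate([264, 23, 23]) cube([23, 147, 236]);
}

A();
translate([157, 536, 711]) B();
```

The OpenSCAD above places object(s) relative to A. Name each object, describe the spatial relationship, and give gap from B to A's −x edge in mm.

A is a table. B is an open box. The open box is on top of the table. The gap from the open box to the table's −x edge is 157 mm.

The open box's min-x is at 157; the table's min-x is 0; gap = 157 mm.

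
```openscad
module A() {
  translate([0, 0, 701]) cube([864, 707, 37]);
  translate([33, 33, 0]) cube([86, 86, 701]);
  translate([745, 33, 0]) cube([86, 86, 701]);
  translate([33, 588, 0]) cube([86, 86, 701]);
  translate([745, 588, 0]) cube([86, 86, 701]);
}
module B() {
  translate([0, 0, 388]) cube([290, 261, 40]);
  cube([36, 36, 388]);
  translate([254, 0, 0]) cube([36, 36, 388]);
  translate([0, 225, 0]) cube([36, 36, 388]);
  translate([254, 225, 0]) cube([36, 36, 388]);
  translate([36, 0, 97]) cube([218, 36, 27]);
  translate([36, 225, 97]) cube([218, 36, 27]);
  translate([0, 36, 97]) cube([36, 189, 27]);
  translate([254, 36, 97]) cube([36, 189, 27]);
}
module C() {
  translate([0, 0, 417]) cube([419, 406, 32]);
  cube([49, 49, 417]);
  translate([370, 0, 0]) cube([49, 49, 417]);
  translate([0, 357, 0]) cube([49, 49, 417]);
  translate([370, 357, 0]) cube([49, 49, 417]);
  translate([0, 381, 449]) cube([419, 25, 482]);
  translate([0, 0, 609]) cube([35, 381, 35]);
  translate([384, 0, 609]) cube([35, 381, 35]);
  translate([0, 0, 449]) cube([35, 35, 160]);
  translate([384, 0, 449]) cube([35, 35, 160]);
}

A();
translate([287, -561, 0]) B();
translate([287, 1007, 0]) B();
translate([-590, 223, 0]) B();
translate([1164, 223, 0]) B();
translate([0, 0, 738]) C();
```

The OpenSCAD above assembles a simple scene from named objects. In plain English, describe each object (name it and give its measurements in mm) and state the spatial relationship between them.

A is a table: top 864 mm (x) × 707 mm (y), 37 mm thick, upper face at z = 738 mm, on four 86×86 mm square legs, each inset 33 mm from the nearest pair of top edges, running from z = 0 to the bottom of the top.

B is a simple wooden stool: a rectangular seat 290 mm (x) by 261 mm (y), 40 mm thick, top face at z = 428 mm, on four square legs, each 36×36 mm in cross-section. The legs rest on z = 0, each flush with a corner of the seat. Four stretchers, 36 mm wide and 27 mm tall, connect adjacent legs with their undersides at z = 97 mm, each running between the inner faces of the legs it joins and aligned with the legs' outer faces on the other axis.

C is a chair: 419×406 mm seat, 32 mm thick, top at z = 449 mm, on four 49 mm square corner legs flush with the seat edges. A 25 mm thick backrest slab spans the full seat width, extending 482 mm above the seat top, its back face flush with the seat's +y edge. Two armrests of 35×35 mm section run along each side from the seat's front edge to the front of the backrest, top faces 195 mm above the seat top and outer faces flush with the seat's x-edges; a 35×35 mm post under the front of each armrest stands on the seat at the front corner.

Four stools sit around the table at the −y, +y, −x, +x sides. The chair is on top of the table.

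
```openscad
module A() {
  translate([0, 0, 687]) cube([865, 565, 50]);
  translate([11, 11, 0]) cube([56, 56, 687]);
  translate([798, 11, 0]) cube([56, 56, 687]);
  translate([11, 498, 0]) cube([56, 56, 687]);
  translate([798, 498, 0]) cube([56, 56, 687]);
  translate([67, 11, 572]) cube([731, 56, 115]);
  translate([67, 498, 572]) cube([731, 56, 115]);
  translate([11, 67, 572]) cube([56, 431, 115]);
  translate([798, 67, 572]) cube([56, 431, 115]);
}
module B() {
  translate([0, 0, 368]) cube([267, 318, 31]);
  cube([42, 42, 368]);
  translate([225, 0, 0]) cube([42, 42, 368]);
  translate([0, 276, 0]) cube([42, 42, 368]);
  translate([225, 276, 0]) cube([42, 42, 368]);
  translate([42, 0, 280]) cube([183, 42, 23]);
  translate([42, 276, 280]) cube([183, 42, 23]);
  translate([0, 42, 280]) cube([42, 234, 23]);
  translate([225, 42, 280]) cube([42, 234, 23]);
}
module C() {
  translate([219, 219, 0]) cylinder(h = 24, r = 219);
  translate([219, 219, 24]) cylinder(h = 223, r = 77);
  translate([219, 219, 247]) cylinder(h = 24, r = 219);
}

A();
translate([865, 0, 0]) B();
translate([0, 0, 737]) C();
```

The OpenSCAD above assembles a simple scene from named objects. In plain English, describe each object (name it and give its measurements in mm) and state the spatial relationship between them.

A is a table with a 865×565 mm rectangular top, 50 mm thick, top surface at z = 737 mm, supported by four 56×56 mm square legs, each inset 11 mm from the nearest pair of top edges, running from the floor. Four apron rails, 56 mm thick and 115 mm tall, run between adjacent legs with their top edges flush with the underside of the top and their outer faces flush with the legs' outer faces.

B is a four-legged stool. The seat is 267×318 mm, 31 mm thick, top at z = 399 mm. It stands on four square legs, each 42×42 mm in cross-section, from z = 0 to the seat underside, each flush with a corner of the seat. Four stretchers, 42 mm wide and 23 mm tall, connect adjacent legs with their undersides at z = 280 mm, each running between the inner faces of the legs it joins and aligned with the legs' outer faces on the other axis.

C is a spool: two coaxial disc flanges of radius 219 mm and thickness 24 mm, joined by a core cylinder of radius 77 mm and height 223 mm. The lower flange rests on z = 0 and the three cylinders share a vertical axis.

The stool is against the table's +x side, with their −y faces flush. The spool is on top of the table.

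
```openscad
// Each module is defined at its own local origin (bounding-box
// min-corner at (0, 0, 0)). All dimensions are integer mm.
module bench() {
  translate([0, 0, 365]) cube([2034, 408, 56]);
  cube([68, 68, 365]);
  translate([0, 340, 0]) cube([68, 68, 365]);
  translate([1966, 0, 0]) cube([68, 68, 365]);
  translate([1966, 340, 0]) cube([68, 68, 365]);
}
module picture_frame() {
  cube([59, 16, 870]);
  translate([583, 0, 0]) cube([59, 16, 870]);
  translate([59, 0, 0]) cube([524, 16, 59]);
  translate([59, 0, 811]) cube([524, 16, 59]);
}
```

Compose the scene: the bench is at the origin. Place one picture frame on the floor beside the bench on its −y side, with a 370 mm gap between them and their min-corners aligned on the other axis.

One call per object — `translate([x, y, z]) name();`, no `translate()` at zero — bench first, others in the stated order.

bench();
translate([0, -386, 0]) picture_frame();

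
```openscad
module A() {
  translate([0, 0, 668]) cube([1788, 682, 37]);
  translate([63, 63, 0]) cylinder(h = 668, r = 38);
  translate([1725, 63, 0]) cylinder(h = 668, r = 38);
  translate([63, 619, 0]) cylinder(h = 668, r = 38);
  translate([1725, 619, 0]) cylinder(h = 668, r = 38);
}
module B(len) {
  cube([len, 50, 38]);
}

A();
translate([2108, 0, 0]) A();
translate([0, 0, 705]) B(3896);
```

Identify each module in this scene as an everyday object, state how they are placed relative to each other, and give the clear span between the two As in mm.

A is a table. B is a beam. A beam spans the tops of two tables. The clear span between the two tables is 320 mm.

Second table starts at x = 2108; first ends at x = 1788; clear span = 2108 − 1788 = 320 mm.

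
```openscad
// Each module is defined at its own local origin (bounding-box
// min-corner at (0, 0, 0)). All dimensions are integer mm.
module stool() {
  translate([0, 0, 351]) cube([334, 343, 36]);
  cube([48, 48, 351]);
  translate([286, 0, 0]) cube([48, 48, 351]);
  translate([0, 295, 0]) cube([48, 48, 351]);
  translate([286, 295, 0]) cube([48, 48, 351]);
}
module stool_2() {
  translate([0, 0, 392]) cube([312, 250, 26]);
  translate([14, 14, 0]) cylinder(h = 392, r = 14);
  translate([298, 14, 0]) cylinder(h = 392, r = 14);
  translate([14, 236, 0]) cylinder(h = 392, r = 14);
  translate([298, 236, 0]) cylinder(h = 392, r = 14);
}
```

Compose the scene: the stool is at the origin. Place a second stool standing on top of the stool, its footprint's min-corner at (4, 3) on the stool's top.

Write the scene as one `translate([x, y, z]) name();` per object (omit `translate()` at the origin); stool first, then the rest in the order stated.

stool();
translate([4, 3, 387]) stool_2();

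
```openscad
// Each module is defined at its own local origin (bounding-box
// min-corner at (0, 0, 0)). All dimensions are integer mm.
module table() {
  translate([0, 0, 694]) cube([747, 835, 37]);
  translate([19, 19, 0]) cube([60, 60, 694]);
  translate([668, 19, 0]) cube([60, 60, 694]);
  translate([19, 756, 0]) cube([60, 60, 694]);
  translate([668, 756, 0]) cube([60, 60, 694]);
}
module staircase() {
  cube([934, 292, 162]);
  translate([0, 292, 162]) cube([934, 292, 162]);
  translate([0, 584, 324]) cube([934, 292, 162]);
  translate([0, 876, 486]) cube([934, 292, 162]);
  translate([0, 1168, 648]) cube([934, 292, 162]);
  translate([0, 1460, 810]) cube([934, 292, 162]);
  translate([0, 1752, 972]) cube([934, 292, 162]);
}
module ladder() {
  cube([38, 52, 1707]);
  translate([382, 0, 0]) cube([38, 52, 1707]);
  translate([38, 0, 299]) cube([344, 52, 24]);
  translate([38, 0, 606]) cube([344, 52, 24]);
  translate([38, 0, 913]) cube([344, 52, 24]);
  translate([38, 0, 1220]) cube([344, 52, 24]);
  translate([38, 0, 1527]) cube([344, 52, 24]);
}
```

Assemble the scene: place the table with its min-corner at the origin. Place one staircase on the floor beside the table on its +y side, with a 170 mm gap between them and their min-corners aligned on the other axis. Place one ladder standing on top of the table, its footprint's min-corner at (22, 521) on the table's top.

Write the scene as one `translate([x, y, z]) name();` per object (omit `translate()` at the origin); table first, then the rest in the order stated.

table();
translate([0, 1005, 0]) staircase();
translate([22, 521, 731]) ladder();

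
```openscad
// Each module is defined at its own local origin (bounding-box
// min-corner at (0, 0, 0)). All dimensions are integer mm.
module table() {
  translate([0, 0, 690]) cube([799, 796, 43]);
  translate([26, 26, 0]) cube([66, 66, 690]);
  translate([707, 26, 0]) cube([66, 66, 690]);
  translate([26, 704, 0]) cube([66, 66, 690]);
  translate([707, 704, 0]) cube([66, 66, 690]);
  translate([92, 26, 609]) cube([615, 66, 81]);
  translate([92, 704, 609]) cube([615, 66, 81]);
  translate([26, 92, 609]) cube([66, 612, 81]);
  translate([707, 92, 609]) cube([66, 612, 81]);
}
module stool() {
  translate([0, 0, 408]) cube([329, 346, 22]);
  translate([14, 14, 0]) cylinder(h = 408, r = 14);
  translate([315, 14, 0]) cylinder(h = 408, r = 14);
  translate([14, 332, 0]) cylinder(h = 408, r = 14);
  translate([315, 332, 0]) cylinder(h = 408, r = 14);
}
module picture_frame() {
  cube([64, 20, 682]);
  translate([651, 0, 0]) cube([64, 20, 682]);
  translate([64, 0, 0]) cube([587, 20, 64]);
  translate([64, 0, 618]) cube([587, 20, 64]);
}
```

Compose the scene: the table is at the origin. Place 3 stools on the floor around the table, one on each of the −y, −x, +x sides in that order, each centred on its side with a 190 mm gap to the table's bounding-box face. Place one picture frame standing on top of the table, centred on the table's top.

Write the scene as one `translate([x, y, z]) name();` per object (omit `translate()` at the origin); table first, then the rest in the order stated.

table();
translate([235, -536, 0]) stool();
translate([-519, 225, 0]) stool();
translate([989, 225, 0]) stool();
translate([42, 388, 733]) picture_frame();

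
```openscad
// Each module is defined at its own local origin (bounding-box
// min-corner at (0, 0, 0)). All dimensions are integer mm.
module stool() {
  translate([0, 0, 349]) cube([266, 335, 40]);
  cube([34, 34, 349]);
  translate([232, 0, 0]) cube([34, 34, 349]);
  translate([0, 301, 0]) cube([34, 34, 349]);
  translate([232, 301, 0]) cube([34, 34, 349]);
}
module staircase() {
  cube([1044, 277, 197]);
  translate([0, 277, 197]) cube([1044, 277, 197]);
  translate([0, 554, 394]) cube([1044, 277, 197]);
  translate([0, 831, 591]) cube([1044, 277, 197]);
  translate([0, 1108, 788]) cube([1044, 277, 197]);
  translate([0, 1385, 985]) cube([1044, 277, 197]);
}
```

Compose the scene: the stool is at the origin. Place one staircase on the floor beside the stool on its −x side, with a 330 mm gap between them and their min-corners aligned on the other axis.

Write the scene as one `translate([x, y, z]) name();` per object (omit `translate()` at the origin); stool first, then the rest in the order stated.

stool();
translate([-1374, 0, 0]) staircase();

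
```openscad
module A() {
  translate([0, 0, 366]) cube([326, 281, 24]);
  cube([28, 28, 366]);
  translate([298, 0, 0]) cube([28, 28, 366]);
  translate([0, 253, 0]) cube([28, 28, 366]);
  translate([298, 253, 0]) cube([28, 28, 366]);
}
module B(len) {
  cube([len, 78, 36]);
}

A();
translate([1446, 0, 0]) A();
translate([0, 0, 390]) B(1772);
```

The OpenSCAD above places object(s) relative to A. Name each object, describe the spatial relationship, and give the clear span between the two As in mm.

Second stool starts at x = 1446; first ends at x = 326; clear span = 1446 − 326 = 1120 mm.

A is a stool. B is a beam. A beam spans the tops of two stools. The clear span between the two stools is 1120 mm.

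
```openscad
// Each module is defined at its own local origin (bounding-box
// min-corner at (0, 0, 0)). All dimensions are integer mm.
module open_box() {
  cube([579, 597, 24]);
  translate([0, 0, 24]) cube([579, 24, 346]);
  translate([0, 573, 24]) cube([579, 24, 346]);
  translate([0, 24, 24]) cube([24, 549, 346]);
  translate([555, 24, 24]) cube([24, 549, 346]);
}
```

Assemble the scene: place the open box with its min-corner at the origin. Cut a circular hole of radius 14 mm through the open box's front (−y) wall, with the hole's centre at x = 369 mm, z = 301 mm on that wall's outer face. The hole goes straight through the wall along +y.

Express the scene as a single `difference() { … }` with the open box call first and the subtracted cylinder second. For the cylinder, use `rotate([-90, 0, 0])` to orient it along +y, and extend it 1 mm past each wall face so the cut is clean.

difference() {
  open_box();
  translate([369, -1, 301]) rotate([-90, 0, 0]) cylinder(h = 26, r = 14);
}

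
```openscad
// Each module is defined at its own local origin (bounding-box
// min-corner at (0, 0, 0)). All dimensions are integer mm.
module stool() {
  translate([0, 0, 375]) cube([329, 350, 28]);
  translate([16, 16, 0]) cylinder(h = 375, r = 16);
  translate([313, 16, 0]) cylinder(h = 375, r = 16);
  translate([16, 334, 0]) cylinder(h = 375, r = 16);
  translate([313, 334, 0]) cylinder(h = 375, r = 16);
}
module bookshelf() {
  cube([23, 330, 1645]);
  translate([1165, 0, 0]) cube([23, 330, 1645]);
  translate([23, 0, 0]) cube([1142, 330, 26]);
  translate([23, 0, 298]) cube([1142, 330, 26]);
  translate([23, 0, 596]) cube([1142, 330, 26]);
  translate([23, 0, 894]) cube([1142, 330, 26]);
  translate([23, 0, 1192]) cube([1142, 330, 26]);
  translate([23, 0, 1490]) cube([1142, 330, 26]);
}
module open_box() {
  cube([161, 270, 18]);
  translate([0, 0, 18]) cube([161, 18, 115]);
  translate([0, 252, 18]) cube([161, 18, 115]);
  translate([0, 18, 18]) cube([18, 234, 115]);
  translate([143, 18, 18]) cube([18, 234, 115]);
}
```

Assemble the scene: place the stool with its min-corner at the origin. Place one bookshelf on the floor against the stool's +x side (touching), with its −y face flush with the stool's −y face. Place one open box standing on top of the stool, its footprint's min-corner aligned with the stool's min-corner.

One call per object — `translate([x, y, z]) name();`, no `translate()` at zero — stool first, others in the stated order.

stool();
translate([329, 0, 0]) bookshelf();
translate([0, 0, 403]) open_box();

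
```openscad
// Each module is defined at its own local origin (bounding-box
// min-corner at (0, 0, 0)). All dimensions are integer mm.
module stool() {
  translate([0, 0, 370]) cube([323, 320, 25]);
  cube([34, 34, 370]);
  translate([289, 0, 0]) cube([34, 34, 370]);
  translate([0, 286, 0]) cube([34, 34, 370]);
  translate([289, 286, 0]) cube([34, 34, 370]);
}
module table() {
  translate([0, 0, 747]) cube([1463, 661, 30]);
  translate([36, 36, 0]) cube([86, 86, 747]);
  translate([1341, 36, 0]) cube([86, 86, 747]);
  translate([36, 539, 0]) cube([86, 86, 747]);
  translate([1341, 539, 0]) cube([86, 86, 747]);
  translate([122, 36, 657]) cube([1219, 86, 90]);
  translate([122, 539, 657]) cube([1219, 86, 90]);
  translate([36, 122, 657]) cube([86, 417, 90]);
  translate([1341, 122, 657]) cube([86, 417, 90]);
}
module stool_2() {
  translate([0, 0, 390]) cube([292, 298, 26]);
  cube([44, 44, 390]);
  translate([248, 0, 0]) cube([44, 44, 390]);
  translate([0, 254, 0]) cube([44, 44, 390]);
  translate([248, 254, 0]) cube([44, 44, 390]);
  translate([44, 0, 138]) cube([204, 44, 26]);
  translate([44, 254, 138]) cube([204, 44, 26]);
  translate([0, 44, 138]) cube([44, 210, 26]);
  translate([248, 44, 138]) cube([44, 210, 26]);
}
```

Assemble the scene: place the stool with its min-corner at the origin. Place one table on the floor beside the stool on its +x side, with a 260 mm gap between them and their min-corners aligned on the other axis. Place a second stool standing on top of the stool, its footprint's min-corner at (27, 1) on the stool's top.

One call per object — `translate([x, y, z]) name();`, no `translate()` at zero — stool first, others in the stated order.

stool();
translate([583, 0, 0]) table();
translate([27, 1, 395]) stool_2();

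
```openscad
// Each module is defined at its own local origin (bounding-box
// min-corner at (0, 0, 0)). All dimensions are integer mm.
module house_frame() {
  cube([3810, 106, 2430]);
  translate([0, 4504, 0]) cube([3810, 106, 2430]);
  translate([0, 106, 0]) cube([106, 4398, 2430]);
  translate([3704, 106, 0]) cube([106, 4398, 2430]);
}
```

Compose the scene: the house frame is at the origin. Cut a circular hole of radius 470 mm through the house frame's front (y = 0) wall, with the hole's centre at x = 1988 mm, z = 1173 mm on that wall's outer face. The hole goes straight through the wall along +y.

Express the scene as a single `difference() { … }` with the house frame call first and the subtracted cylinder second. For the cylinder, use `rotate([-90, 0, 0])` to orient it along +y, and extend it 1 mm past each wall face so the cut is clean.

difference() {
  house_frame();
  translate([1988, -1, 1173]) rotate([-90, 0, 0]) cylinder(h = 108, r = 470);
}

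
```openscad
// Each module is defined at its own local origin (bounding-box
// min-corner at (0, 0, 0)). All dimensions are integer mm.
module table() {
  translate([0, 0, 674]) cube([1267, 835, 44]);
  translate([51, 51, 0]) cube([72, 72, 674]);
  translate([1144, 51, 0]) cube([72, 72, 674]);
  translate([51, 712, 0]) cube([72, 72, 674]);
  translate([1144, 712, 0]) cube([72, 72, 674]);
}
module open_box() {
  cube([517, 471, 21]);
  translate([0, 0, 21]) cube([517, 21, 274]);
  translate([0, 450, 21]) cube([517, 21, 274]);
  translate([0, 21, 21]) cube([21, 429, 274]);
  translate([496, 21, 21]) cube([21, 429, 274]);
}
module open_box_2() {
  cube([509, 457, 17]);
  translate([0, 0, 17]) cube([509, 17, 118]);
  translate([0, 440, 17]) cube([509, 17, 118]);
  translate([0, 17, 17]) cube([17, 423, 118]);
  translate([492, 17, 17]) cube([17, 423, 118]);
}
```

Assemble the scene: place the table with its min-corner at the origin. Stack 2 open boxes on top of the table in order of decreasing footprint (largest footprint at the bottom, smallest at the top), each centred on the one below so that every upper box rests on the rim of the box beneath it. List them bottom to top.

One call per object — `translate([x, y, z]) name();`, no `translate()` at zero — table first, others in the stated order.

table();
translate([375, 182, 718]) open_box();
translate([379, 189, 1013]) open_box_2();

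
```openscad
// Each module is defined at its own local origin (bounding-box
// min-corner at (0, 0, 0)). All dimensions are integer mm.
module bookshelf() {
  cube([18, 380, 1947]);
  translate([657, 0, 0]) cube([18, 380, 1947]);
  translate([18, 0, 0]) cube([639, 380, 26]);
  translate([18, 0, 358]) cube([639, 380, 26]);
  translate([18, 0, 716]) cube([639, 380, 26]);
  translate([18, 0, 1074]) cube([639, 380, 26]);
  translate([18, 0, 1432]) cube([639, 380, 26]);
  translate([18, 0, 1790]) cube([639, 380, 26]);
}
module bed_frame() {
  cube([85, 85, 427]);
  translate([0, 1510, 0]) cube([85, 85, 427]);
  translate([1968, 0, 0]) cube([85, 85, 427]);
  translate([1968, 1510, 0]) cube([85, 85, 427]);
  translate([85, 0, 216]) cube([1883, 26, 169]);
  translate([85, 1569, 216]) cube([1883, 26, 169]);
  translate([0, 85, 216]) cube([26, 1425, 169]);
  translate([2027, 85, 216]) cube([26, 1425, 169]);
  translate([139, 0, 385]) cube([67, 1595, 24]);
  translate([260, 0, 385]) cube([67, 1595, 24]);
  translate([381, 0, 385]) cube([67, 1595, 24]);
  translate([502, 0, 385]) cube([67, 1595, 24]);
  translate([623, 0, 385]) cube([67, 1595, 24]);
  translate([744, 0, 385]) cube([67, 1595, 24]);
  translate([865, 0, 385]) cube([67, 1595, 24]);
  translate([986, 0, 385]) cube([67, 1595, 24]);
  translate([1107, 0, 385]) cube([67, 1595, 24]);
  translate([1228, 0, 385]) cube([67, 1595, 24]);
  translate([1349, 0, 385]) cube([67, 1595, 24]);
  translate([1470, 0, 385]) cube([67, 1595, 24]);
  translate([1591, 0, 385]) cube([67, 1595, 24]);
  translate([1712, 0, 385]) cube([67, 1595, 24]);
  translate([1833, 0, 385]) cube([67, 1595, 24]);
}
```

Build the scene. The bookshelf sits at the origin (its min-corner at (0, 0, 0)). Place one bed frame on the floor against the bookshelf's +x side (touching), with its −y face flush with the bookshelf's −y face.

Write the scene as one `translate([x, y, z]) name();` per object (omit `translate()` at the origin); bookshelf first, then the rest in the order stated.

bookshelf();
translate([675, 0, 0]) bed_frame();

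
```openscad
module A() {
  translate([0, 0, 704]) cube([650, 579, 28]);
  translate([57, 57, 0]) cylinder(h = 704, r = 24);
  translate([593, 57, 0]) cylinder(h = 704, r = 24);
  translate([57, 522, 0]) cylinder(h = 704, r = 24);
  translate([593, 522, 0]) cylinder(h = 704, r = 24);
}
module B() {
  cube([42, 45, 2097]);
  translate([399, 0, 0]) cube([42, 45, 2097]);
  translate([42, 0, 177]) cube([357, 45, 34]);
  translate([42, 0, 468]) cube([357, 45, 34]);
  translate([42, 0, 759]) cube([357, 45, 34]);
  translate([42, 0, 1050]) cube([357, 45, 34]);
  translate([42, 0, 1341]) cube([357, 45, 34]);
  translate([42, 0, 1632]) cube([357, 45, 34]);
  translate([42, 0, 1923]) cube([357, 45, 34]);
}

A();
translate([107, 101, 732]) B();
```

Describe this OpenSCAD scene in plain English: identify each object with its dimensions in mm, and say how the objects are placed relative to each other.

A is a rectangular dining table. The top is 650×579×28 mm with its upper surface at z = 732 mm. It stands on four round legs of 48 mm diameter, each leg's bounding box inset 33 mm from the nearest pair of top edges, running from the floor to the underside of the top.

B is a wooden ladder with two side rails of 42×45 mm section and 2097 mm height, set 441 mm apart overall. Between them run 7 rectangular rungs (45 mm deep, 34 mm thick), front faces flush with the rails' −y face. The bottom of the first rung is 177 mm above the floor and each subsequent rung is 291 mm higher than the one below.

The ladder is on top of the table.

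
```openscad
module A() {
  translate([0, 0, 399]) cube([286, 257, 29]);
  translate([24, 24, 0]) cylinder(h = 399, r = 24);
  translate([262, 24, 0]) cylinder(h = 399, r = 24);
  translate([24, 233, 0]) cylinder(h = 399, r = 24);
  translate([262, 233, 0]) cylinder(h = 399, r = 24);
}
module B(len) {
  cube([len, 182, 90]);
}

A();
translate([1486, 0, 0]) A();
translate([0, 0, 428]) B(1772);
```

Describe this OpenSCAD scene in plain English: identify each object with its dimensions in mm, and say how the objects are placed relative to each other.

A is a four-legged stool. The seat is 286×257 mm, 29 mm thick, top at z = 428 mm. It stands on four round legs, each 48 mm in diameter, from z = 0 to the seat underside, each leg's axis is inset half a diameter from the nearest pair of seat edges (so the leg's bounding box is flush with the corner).

B is a rectangular beam 1772 mm long (x), 182 mm deep (y), 90 mm thick (z).

The beam spans the tops of two stools placed 1200 mm apart, resting at z = 428 mm.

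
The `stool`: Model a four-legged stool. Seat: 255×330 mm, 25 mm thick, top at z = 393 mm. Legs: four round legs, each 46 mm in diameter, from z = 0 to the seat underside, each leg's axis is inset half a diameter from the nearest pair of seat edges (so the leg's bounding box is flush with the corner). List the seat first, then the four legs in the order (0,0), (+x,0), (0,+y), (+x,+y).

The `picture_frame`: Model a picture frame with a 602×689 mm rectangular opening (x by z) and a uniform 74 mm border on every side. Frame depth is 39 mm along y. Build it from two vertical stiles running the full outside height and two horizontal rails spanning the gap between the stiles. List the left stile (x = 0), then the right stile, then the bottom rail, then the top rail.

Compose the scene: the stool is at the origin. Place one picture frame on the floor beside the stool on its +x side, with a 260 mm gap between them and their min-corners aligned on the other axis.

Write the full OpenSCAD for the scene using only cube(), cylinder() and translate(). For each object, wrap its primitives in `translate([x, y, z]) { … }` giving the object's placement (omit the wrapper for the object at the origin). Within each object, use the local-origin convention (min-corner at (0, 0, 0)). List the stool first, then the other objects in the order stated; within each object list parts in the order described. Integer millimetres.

translate([0, 0, 368]) cube([255, 330, 25]);
translate([23, 23, 0]) cylinder(h = 368, r = 23);
translate([232, 23, 0]) cylinder(h = 368, r = 23);
translate([23, 307, 0]) cylinder(h = 368, r = 23);
translate([232, 307, 0]) cylinder(h = 368, r = 23);
translate([515, 0, 0]) {
  cube([74, 39, 837]);
  translate([676, 0, 0]) cube([74, 39, 837]);
  translate([74, 0, 0]) cube([602, 39, 74]);
  translate([74, 0, 763]) cube([602, 39, 74]);
}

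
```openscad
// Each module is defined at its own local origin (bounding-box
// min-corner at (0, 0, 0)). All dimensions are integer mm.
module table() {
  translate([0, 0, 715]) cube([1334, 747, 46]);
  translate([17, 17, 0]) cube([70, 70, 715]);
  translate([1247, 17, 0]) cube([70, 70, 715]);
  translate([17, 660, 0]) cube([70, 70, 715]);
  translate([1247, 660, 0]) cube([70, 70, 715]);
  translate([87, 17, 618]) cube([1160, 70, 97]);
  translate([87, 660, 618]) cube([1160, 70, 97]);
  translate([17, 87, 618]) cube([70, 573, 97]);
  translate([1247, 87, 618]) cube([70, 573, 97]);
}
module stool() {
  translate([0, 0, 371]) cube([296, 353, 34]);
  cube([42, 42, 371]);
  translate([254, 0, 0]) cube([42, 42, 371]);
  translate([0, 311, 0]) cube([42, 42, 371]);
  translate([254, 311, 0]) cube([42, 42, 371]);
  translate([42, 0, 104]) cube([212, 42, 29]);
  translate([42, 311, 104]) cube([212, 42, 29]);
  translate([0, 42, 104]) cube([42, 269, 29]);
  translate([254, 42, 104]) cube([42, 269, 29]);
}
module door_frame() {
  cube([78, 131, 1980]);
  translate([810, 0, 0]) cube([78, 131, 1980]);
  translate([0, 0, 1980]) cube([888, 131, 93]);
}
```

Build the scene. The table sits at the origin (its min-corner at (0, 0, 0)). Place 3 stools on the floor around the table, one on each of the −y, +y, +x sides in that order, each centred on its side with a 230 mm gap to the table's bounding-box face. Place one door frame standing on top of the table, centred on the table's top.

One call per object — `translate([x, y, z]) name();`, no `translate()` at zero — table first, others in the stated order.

table();
translate([519, -583, 0]) stool();
translate([519, 977, 0]) stool();
translate([1564, 197, 0]) stool();
translate([223, 308, 761]) door_frame();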